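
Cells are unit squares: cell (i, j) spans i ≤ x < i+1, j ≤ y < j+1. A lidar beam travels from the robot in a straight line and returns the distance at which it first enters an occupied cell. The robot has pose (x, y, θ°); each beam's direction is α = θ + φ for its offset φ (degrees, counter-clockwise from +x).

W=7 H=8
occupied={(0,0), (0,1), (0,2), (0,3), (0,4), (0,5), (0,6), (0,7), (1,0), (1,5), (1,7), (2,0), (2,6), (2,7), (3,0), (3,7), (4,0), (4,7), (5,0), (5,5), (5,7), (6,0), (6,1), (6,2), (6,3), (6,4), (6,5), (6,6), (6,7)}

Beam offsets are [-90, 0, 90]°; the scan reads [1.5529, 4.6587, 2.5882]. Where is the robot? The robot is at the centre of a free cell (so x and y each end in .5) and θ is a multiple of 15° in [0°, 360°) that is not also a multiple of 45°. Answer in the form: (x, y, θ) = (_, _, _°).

(x, y, θ) = (5.5, 3.5, 165°)

Enumerate (i+0.5, j+0.5, θ) over the 27 free cells and 16 admissible headings. For each, cast all 3 beams and compare to the given ranges.
  (4.5, 1.5, 105°): beam 2 = 5.6940 ≠ 4.6587 ✗
  (4.5, 5.5, 15°): beam 1 = 4.6587 ≠ 1.5529 ✗
  (5.5, 2.5, 60°): beam 1 = 0.5774 ≠ 1.5529 ✗
  …
  (5.5, 3.5, 165°): r_1=1.5529, r_2=4.6587, r_3=2.5882 — all match ✓
Unique over the lattice → pose = (5.5, 3.5, 165°).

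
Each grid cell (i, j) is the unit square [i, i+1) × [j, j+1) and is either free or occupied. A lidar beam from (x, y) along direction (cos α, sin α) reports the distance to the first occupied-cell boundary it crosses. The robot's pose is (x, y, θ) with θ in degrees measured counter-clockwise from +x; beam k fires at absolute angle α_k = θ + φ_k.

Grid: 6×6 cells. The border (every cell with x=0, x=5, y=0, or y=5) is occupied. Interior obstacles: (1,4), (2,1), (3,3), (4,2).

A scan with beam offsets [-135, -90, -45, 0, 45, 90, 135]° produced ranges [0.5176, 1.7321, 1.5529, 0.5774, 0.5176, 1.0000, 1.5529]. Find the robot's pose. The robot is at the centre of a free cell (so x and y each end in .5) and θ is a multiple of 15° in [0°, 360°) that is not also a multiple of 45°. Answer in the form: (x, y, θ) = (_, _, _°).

Enumerate (i+0.5, j+0.5, θ) over the 12 free cells and 16 admissible headings. For each, cast all 7 beams and compare to the given ranges.
  (3.5, 2.5, 30°): beam 1 = 1.5529 ≠ 0.5176 ✗
  (1.5, 3.5, 120°): beam 1 = 1.5529 ≠ 0.5176 ✗
  (3.5, 2.5, 165°): beam 1 = 0.5774 ≠ 0.5176 ✗
  (4.5, 3.5, 75°): beam 1 = 0.5774 ≠ 0.5176 ✗
  (4.5, 3.5, 105°): beam 1 = 0.5774 ≠ 0.5176 ✗
  …
  (3.5, 4.5, 60°): r_1=0.5176, r_2=1.7321, r_3=1.5529, r_4=0.5774, r_5=0.5176, r_6=1.0000, r_7=1.5529 — all match ✓
Unique over the lattice → pose = (3.5, 4.5, 60°).

(x, y, θ) = (3.5, 4.5, 60°)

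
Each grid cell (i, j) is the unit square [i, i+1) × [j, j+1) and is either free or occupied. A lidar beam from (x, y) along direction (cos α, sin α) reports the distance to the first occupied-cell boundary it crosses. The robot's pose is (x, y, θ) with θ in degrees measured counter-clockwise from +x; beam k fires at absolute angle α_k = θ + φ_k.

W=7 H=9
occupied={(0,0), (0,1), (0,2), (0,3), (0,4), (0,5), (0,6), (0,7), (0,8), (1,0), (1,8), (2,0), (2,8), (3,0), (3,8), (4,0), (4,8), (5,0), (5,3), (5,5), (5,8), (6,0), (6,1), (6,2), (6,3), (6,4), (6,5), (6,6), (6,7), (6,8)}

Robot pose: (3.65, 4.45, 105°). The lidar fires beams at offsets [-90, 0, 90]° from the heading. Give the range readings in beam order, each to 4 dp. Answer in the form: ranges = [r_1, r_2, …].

ranges = [2.1250, 3.6752, 2.7435]

beam 1: φ=-90°, α=15°
  d=(0.9659,0.2588)  start (3,4)  tX=0.3623 tY=2.1250  stride 1/|dx|=1.0353 1/|dy|=3.8637
    cross x-line → (4,4), t=0.3623
    cross x-line → (5,4), t=1.3976
    cross y-line → (5,5), t=2.1250 (wall)
  → r_1 = 2.1250
beam 2: φ=0°, α=105°
  d=(-0.2588,0.9659)  start (3,4)  tX=2.5114 tY=0.5694  stride 1/|dx|=3.8637 1/|dy|=1.0353
    cross y-line → (3,5), t=0.5694
    cross y-line → (3,6), t=1.6047
    cross x-line → (2,6), t=2.5114
    cross y-line → (2,7), t=2.6400
    cross y-line → (2,8), t=3.6752 (wall)
  → r_2 = 3.6752
beam 3: φ=90°, α=195°
  d=(-0.9659,-0.2588)  start (3,4)  tX=0.6729 tY=1.7387  stride 1/|dx|=1.0353 1/|dy|=3.8637
    cross x-line → (2,4), t=0.6729
    cross x-line → (1,4), t=1.7082
    cross y-line → (1,3), t=1.7387
    cross x-line → (0,3), t=2.7435 (wall)
  → r_3 = 2.7435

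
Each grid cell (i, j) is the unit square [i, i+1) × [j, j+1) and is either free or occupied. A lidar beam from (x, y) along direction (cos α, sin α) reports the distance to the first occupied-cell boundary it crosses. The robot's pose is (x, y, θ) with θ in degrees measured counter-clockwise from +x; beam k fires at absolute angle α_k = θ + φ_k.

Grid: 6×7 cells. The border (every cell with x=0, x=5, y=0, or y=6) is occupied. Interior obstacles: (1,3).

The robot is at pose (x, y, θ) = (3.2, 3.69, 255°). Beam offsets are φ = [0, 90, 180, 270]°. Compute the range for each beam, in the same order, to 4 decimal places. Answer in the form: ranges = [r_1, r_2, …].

ranges = [2.7849, 1.8635, 2.3915, 2.2776]

beam 1: φ=0°, α=255°
  d=(-0.2588,-0.9659)  start (3,3)  tX=0.7727 tY=0.7143  stride 1/|dx|=3.8637 1/|dy|=1.0353
    cross y-line → (3,2), t=0.7143
    cross x-line → (2,2), t=0.7727
    cross y-line → (2,1), t=1.7496
    cross y-line → (2,0), t=2.7849 (wall)
  → r_1 = 2.7849
beam 2: φ=90°, α=345°
  d=(0.9659,-0.2588)  start (3,3)  tX=0.8282 tY=2.6660  stride 1/|dx|=1.0353 1/|dy|=3.8637
    cross x-line → (4,3), t=0.8282
    cross x-line → (5,3), t=1.8635 (wall)
  → r_2 = 1.8635
beam 3: φ=180°, α=75°
  d=(0.2588,0.9659)  start (3,3)  tX=3.0910 tY=0.3209  stride 1/|dx|=3.8637 1/|dy|=1.0353
    cross y-line → (3,4), t=0.3209
    cross y-line → (3,5), t=1.3562
    cross y-line → (3,6), t=2.3915 (wall)
  → r_3 = 2.3915
beam 4: φ=270°, α=165°
  d=(-0.9659,0.2588)  start (3,3)  tX=0.2071 tY=1.1977  stride 1/|dx|=1.0353 1/|dy|=3.8637
    cross x-line → (2,3), t=0.2071
    cross y-line → (2,4), t=1.1977
    cross x-line → (1,4), t=1.2423
    cross x-line → (0,4), t=2.2776 (wall)
  → r_4 = 2.2776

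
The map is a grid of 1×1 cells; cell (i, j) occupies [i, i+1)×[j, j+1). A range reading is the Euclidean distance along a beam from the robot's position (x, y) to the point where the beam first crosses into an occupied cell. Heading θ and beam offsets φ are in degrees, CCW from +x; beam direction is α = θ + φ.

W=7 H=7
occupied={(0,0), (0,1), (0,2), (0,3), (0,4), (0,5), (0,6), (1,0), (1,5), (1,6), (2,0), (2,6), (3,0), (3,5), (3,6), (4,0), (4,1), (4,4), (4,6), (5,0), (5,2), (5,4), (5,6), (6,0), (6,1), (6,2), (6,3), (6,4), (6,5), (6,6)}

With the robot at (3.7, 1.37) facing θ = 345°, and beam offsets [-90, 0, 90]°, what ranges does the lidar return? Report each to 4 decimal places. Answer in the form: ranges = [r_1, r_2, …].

beam 1: φ=-90°, α=255°
  d=(-0.2588,-0.9659)  start (3,1)  tX=2.7046 tY=0.3831  stride 1/|dx|=3.8637 1/|dy|=1.0353
    cross y-line → (3,0), t=0.3831 (wall)
  → r_1 = 0.3831
beam 2: φ=0°, α=345°
  d=(0.9659,-0.2588)  start (3,1)  tX=0.3106 tY=1.4296  stride 1/|dx|=1.0353 1/|dy|=3.8637
    cross x-line → (4,1), t=0.3106 (wall)
  → r_2 = 0.3106
beam 3: φ=90°, α=75°
  d=(0.2588,0.9659)  start (3,1)  tX=1.1591 tY=0.6522  stride 1/|dx|=3.8637 1/|dy|=1.0353
    cross y-line → (3,2), t=0.6522
    cross x-line → (4,2), t=1.1591
    cross y-line → (4,3), t=1.6875
    cross y-line → (4,4), t=2.7228 (wall)
  → r_3 = 2.7228

ranges = [0.3831, 0.3106, 2.7228]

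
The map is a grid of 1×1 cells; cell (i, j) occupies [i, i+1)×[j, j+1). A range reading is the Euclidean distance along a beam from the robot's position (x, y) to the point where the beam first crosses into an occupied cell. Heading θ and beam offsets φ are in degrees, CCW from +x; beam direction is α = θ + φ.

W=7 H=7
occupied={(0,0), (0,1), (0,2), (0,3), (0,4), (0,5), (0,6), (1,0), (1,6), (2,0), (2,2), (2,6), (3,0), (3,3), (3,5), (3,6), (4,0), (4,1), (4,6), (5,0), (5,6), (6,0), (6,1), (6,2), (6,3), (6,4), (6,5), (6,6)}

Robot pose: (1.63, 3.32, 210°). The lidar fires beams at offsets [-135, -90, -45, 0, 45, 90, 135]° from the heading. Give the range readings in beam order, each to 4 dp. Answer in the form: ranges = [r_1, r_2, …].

ranges = [2.7745, 1.2600, 0.6522, 0.7275, 2.4018, 0.7400, 1.2364]

beam 1: φ=-135°, α=75°
  d=(0.2588,0.9659)  start (1,3)  tX=1.4296 tY=0.7040  stride 1/|dx|=3.8637 1/|dy|=1.0353
    cross y-line → (1,4), t=0.7040
    cross x-line → (2,4), t=1.4296
    cross y-line → (2,5), t=1.7393
    cross y-line → (2,6), t=2.7745 (wall)
  → r_1 = 2.7745
beam 2: φ=-90°, α=120°
  d=(-0.5000,0.8660)  start (1,3)  tX=1.2600 tY=0.7852  stride 1/|dx|=2.0000 1/|dy|=1.1547
    cross y-line → (1,4), t=0.7852
    cross x-line → (0,4), t=1.2600 (wall)
  → r_2 = 1.2600
beam 3: φ=-45°, α=165°
  d=(-0.9659,0.2588)  start (1,3)  tX=0.6522 tY=2.6273  stride 1/|dx|=1.0353 1/|dy|=3.8637
    cross x-line → (0,3), t=0.6522 (wall)
  → r_3 = 0.6522
beam 4: φ=0°, α=210°
  d=(-0.8660,-0.5000)  start (1,3)  tX=0.7275 tY=0.6400  stride 1/|dx|=1.1547 1/|dy|=2.0000
    cross y-line → (1,2), t=0.6400
    cross x-line → (0,2), t=0.7275 (wall)
  → r_4 = 0.7275
beam 5: φ=45°, α=255°
  d=(-0.2588,-0.9659)  start (1,3)  tX=2.4341 tY=0.3313  stride 1/|dx|=3.8637 1/|dy|=1.0353
    cross y-line → (1,2), t=0.3313
    cross y-line → (1,1), t=1.3666
    cross y-line → (1,0), t=2.4018 (wall)
  → r_5 = 2.4018
beam 6: φ=90°, α=300°
  d=(0.5000,-0.8660)  start (1,3)  tX=0.7400 tY=0.3695  stride 1/|dx|=2.0000 1/|dy|=1.1547
    cross y-line → (1,2), t=0.3695
    cross x-line → (2,2), t=0.7400 (wall)
  → r_6 = 0.7400
beam 7: φ=135°, α=345°
  d=(0.9659,-0.2588)  start (1,3)  tX=0.3831 tY=1.2364  stride 1/|dx|=1.0353 1/|dy|=3.8637
    cross x-line → (2,3), t=0.3831
    cross y-line → (2,2), t=1.2364 (wall)
  → r_7 = 1.2364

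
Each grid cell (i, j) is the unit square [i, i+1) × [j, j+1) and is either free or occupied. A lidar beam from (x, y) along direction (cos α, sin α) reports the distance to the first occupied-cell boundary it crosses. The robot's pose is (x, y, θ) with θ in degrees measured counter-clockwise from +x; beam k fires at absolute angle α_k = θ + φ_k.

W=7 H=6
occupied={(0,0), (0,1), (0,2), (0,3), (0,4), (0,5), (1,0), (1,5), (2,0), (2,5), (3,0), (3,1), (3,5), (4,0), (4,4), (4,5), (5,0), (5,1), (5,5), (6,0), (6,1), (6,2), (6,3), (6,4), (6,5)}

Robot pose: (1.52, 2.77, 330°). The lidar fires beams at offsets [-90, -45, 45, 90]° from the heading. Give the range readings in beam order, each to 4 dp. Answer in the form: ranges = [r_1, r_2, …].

ranges = [1.0400, 1.8324, 4.6380, 2.5750]

beam 1: φ=-90°, α=240°
  direction (-0.5000, -0.8660); cell (1,2); t to first gridline: x 1.0400, y 0.8891 (then +2.0000 / +1.1547)
    (1,1) via y @ 0.8891
    (0,1) via x @ 1.0400  # hit
  → r_1 = 1.0400
beam 2: φ=-45°, α=285°
  direction (0.2588, -0.9659); cell (1,2); t to first gridline: x 1.8546, y 0.7972 (then +3.8637 / +1.0353)
    (1,1) via y @ 0.7972
    (1,0) via y @ 1.8324  # hit
  → r_2 = 1.8324
beam 3: φ=45°, α=15°
  direction (0.9659, 0.2588); cell (1,2); t to first gridline: x 0.4969, y 0.8887 (then +1.0353 / +3.8637)
    (2,2) via x @ 0.4969
    (2,3) via y @ 0.8887
    (3,3) via x @ 1.5322
    (4,3) via x @ 2.5675
    (5,3) via x @ 3.6028
    (6,3) via x @ 4.6380  # hit
  → r_3 = 4.6380
beam 4: φ=90°, α=60°
  direction (0.5000, 0.8660); cell (1,2); t to first gridline: x 0.9600, y 0.2656 (then +2.0000 / +1.1547)
    (1,3) via y @ 0.2656
    (2,3) via x @ 0.9600
    (2,4) via y @ 1.4203
    (2,5) via y @ 2.5750  # hit
  → r_4 = 2.5750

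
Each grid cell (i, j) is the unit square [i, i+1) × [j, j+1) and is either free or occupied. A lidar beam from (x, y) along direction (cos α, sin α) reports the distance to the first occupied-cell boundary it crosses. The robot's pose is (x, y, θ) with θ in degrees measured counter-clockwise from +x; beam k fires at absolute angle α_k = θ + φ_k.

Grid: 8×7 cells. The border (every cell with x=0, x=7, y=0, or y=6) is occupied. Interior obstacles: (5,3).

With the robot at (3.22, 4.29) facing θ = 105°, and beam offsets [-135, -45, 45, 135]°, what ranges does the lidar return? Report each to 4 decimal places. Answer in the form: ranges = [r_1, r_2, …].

beam 1: φ=-135°, α=330°
  direction (0.8660, -0.5000); cell (3,4); t to first gridline: x 0.9007, y 0.5800 (then +1.1547 / +2.0000)
    (3,3) via y @ 0.5800
    (4,3) via x @ 0.9007
    (5,3) via x @ 2.0554  # hit
  → r_1 = 2.0554
beam 2: φ=-45°, α=60°
  direction (0.5000, 0.8660); cell (3,4); t to first gridline: x 1.5600, y 0.8198 (then +2.0000 / +1.1547)
    (3,5) via y @ 0.8198
    (4,5) via x @ 1.5600
    (4,6) via y @ 1.9745  # hit
  → r_2 = 1.9745
beam 3: φ=45°, α=150°
  direction (-0.8660, 0.5000); cell (3,4); t to first gridline: x 0.2540, y 1.4200 (then +1.1547 / +2.0000)
    (2,4) via x @ 0.2540
    (1,4) via x @ 1.4087
    (1,5) via y @ 1.4200
    (0,5) via x @ 2.5634  # hit
  → r_3 = 2.5634
beam 4: φ=135°, α=240°
  direction (-0.5000, -0.8660); cell (3,4); t to first gridline: x 0.4400, y 0.3349 (then +2.0000 / +1.1547)
    (3,3) via y @ 0.3349
    (2,3) via x @ 0.4400
    (2,2) via y @ 1.4896
    (1,2) via x @ 2.4400
    (1,1) via y @ 2.6443
    (1,0) via y @ 3.7990  # hit
  → r_4 = 3.7990

ranges = [2.0554, 1.9745, 2.5634, 3.7990]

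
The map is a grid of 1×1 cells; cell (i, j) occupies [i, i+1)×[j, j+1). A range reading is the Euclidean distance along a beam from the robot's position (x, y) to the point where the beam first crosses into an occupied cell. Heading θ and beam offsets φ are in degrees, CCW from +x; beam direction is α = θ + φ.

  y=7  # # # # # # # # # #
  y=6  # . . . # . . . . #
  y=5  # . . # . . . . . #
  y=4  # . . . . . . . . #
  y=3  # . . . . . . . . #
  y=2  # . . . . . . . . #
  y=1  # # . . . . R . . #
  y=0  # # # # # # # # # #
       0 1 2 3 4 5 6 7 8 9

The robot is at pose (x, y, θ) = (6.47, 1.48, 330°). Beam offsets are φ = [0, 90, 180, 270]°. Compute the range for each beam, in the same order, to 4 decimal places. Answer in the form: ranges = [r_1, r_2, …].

beam 1: φ=0°, α=330°
  direction (0.8660, -0.5000); cell (6,1); t to first gridline: x 0.6120, y 0.9600 (then +1.1547 / +2.0000)
    (7,1) via x @ 0.6120
    (7,0) via y @ 0.9600  # hit
  → r_1 = 0.9600
beam 2: φ=90°, α=60°
  direction (0.5000, 0.8660); cell (6,1); t to first gridline: x 1.0600, y 0.6004 (then +2.0000 / +1.1547)
    (6,2) via y @ 0.6004
    (7,2) via x @ 1.0600
    (7,3) via y @ 1.7551
    (7,4) via y @ 2.9098
    (8,4) via x @ 3.0600
    (8,5) via y @ 4.0645
    (9,5) via x @ 5.0600  # hit
  → r_2 = 5.0600
beam 3: φ=180°, α=150°
  direction (-0.8660, 0.5000); cell (6,1); t to first gridline: x 0.5427, y 1.0400 (then +1.1547 / +2.0000)
    (5,1) via x @ 0.5427
    (5,2) via y @ 1.0400
    (4,2) via x @ 1.6974
    (3,2) via x @ 2.8521
    (3,3) via y @ 3.0400
    (2,3) via x @ 4.0068
    (2,4) via y @ 5.0400
    (1,4) via x @ 5.1615
    (0,4) via x @ 6.3162  # hit
  → r_3 = 6.3162
beam 4: φ=270°, α=240°
  direction (-0.5000, -0.8660); cell (6,1); t to first gridline: x 0.9400, y 0.5543 (then +2.0000 / +1.1547)
    (6,0) via y @ 0.5543  # hit
  → r_4 = 0.5543

ranges = [0.9600, 5.0600, 6.3162, 0.5543]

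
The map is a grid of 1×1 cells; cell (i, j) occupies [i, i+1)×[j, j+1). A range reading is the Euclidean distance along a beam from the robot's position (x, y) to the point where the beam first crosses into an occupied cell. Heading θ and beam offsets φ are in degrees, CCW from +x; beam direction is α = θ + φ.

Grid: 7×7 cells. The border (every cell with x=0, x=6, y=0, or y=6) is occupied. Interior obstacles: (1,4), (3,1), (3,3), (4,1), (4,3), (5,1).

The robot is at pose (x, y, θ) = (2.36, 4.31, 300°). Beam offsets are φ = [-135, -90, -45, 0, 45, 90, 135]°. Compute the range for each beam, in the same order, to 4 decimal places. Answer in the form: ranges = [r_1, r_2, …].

ranges = [0.3727, 0.4157, 3.4268, 1.2800, 1.1977, 3.3800, 1.7496]

beam 1: φ=-135°, α=165°
  dir = (cos 165°, sin 165°) = (-0.9659, 0.2588); from cell (2,4)
  next x-line at t=0.3727, next y-line at t=2.6660; Δt_x=1.0353, Δt_y=3.8637
    x: enter (1,4) at t=0.3727 ← occupied
  → r_1 = 0.3727
beam 2: φ=-90°, α=210°
  dir = (cos 210°, sin 210°) = (-0.8660, -0.5000); from cell (2,4)
  next x-line at t=0.4157, next y-line at t=0.6200; Δt_x=1.1547, Δt_y=2.0000
    x: enter (1,4) at t=0.4157 ← occupied
  → r_2 = 0.4157
beam 3: φ=-45°, α=255°
  dir = (cos 255°, sin 255°) = (-0.2588, -0.9659); from cell (2,4)
  next x-line at t=1.3909, next y-line at t=0.3209; Δt_x=3.8637, Δt_y=1.0353
    y: enter (2,3) at t=0.3209
    y: enter (2,2) at t=1.3562
    x: enter (1,2) at t=1.3909
    y: enter (1,1) at t=2.3915
    y: enter (1,0) at t=3.4268 ← occupied
  → r_3 = 3.4268
beam 4: φ=0°, α=300°
  dir = (cos 300°, sin 300°) = (0.5000, -0.8660); from cell (2,4)
  next x-line at t=1.2800, next y-line at t=0.3580; Δt_x=2.0000, Δt_y=1.1547
    y: enter (2,3) at t=0.3580
    x: enter (3,3) at t=1.2800 ← occupied
  → r_4 = 1.2800
beam 5: φ=45°, α=345°
  dir = (cos 345°, sin 345°) = (0.9659, -0.2588); from cell (2,4)
  next x-line at t=0.6626, next y-line at t=1.1977; Δt_x=1.0353, Δt_y=3.8637
    x: enter (3,4) at t=0.6626
    y: enter (3,3) at t=1.1977 ← occupied
  → r_5 = 1.1977
beam 6: φ=90°, α=30°
  dir = (cos 30°, sin 30°) = (0.8660, 0.5000); from cell (2,4)
  next x-line at t=0.7390, next y-line at t=1.3800; Δt_x=1.1547, Δt_y=2.0000
    x: enter (3,4) at t=0.7390
    y: enter (3,5) at t=1.3800
    x: enter (4,5) at t=1.8937
    x: enter (5,5) at t=3.0484
    y: enter (5,6) at t=3.3800 ← occupied
  → r_6 = 3.3800
beam 7: φ=135°, α=75°
  dir = (cos 75°, sin 75°) = (0.2588, 0.9659); from cell (2,4)
  next x-line at t=2.4728, next y-line at t=0.7143; Δt_x=3.8637, Δt_y=1.0353
    y: enter (2,5) at t=0.7143
    y: enter (2,6) at t=1.7496 ← occupied
  → r_7 = 1.7496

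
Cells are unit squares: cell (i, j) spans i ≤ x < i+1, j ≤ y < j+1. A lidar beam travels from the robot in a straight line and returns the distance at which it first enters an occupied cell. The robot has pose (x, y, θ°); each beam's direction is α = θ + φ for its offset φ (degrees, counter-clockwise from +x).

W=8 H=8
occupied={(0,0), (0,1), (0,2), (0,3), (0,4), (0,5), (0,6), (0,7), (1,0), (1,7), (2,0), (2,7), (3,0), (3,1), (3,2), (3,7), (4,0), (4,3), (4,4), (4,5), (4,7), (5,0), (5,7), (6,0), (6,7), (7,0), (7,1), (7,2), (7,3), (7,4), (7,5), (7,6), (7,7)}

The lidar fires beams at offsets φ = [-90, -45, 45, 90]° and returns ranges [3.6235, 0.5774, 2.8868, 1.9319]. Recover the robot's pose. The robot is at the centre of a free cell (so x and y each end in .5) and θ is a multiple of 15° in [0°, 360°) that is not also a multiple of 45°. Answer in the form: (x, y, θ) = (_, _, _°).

(x, y, θ) = (4.5, 6.5, 285°)

Candidates: 31 free-cell centres × 16 headings = 496 poses. Raycast each; keep the one whose scan matches to 4 dp.
  (2.5, 3.5, 30°): beam 1 = 1.0000 ≠ 3.6235 ✗
  (6.5, 3.5, 165°): beam 1 = 1.9319 ≠ 3.6235 ✗
  (6.5, 5.5, 255°): beam 1 = 1.5529 ≠ 3.6235 ✗
  (4.5, 1.5, 300°): beam 1 = 0.5774 ≠ 3.6235 ✗
  …
  (4.5, 6.5, 285°): r_1=3.6235, r_2=0.5774, r_3=2.8868, r_4=1.9319 — all match ✓
No second candidate reproduces the full scan.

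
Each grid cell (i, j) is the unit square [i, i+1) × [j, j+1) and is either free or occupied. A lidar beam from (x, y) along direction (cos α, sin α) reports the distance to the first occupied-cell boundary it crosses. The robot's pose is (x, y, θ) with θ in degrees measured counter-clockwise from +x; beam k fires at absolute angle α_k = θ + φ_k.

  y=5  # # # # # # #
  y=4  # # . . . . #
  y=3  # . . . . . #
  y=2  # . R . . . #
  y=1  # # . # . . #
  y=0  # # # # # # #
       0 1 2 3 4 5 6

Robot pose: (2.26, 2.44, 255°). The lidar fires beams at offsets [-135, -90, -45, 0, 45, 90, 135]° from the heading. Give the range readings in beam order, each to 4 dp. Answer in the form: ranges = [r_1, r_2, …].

beam 1: φ=-135°, α=120°
  direction (-0.5000, 0.8660); cell (2,2); t to first gridline: x 0.5200, y 0.6466 (then +2.0000 / +1.1547)
    (1,2) via x @ 0.5200
    (1,3) via y @ 0.6466
    (1,4) via y @ 1.8013  # hit
  → r_1 = 1.8013
beam 2: φ=-90°, α=165°
  direction (-0.9659, 0.2588); cell (2,2); t to first gridline: x 0.2692, y 2.1637 (then +1.0353 / +3.8637)
    (1,2) via x @ 0.2692
    (0,2) via x @ 1.3044  # hit
  → r_2 = 1.3044
beam 3: φ=-45°, α=210°
  direction (-0.8660, -0.5000); cell (2,2); t to first gridline: x 0.3002, y 0.8800 (then +1.1547 / +2.0000)
    (1,2) via x @ 0.3002
    (1,1) via y @ 0.8800  # hit
  → r_3 = 0.8800
beam 4: φ=0°, α=255°
  direction (-0.2588, -0.9659); cell (2,2); t to first gridline: x 1.0046, y 0.4555 (then +3.8637 / +1.0353)
    (2,1) via y @ 0.4555
    (1,1) via x @ 1.0046  # hit
  → r_4 = 1.0046
beam 5: φ=45°, α=300°
  direction (0.5000, -0.8660); cell (2,2); t to first gridline: x 1.4800, y 0.5081 (then +2.0000 / +1.1547)
    (2,1) via y @ 0.5081
    (3,1) via x @ 1.4800  # hit
  → r_5 = 1.4800
beam 6: φ=90°, α=345°
  direction (0.9659, -0.2588); cell (2,2); t to first gridline: x 0.7661, y 1.7000 (then +1.0353 / +3.8637)
    (3,2) via x @ 0.7661
    (3,1) via y @ 1.7000  # hit
  → r_6 = 1.7000
beam 7: φ=135°, α=30°
  direction (0.8660, 0.5000); cell (2,2); t to first gridline: x 0.8545, y 1.1200 (then +1.1547 / +2.0000)
    (3,2) via x @ 0.8545
    (3,3) via y @ 1.1200
    (4,3) via x @ 2.0092
    (4,4) via y @ 3.1200
    (5,4) via x @ 3.1639
    (6,4) via x @ 4.3186  # hit
  → r_7 = 4.3186

ranges = [1.8013, 1.3044, 0.8800, 1.0046, 1.4800, 1.7000, 4.3186]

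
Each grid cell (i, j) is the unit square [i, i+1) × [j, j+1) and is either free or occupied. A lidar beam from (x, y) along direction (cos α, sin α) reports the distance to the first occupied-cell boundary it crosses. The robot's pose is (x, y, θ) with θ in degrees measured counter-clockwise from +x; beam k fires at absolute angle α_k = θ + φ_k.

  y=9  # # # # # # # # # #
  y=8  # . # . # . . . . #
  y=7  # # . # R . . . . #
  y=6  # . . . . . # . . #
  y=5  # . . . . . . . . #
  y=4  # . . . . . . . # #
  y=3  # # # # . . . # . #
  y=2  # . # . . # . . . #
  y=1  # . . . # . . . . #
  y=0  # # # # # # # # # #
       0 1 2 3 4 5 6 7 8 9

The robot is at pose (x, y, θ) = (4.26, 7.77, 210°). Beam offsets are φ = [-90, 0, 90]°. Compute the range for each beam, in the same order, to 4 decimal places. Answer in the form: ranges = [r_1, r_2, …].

beam 1: φ=-90°, α=120°
  dir = (cos 120°, sin 120°) = (-0.5000, 0.8660); from cell (4,7)
  next x-line at t=0.5200, next y-line at t=0.2656; Δt_x=2.0000, Δt_y=1.1547
    y: enter (4,8) at t=0.2656 ← occupied
  → r_1 = 0.2656
beam 2: φ=0°, α=210°
  dir = (cos 210°, sin 210°) = (-0.8660, -0.5000); from cell (4,7)
  next x-line at t=0.3002, next y-line at t=1.5400; Δt_x=1.1547, Δt_y=2.0000
    x: enter (3,7) at t=0.3002 ← occupied
  → r_2 = 0.3002
beam 3: φ=90°, α=300°
  dir = (cos 300°, sin 300°) = (0.5000, -0.8660); from cell (4,7)
  next x-line at t=1.4800, next y-line at t=0.8891; Δt_x=2.0000, Δt_y=1.1547
    y: enter (4,6) at t=0.8891
    x: enter (5,6) at t=1.4800
    y: enter (5,5) at t=2.0438
    y: enter (5,4) at t=3.1985
    x: enter (6,4) at t=3.4800
    y: enter (6,3) at t=4.3532
    x: enter (7,3) at t=5.4800 ← occupied
  → r_3 = 5.4800

ranges = [0.2656, 0.3002, 5.4800]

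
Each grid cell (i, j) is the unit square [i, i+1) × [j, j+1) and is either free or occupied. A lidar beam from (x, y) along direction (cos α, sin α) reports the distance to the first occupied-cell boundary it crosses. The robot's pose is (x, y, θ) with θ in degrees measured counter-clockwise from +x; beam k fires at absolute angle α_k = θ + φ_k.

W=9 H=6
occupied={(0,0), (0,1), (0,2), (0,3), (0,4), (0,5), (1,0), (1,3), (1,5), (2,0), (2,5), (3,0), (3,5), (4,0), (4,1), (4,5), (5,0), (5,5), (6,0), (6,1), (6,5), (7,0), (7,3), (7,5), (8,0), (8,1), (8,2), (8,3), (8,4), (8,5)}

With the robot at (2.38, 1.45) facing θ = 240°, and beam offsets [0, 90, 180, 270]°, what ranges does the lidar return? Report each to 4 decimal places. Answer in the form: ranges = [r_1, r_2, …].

beam 1: φ=0°, α=240°
  direction (-0.5000, -0.8660); cell (2,1); t to first gridline: x 0.7600, y 0.5196 (then +2.0000 / +1.1547)
    (2,0) via y @ 0.5196  # hit
  → r_1 = 0.5196
beam 2: φ=90°, α=330°
  direction (0.8660, -0.5000); cell (2,1); t to first gridline: x 0.7159, y 0.9000 (then +1.1547 / +2.0000)
    (3,1) via x @ 0.7159
    (3,0) via y @ 0.9000  # hit
  → r_2 = 0.9000
beam 3: φ=180°, α=60°
  direction (0.5000, 0.8660); cell (2,1); t to first gridline: x 1.2400, y 0.6351 (then +2.0000 / +1.1547)
    (2,2) via y @ 0.6351
    (3,2) via x @ 1.2400
    (3,3) via y @ 1.7898
    (3,4) via y @ 2.9445
    (4,4) via x @ 3.2400
    (4,5) via y @ 4.0992  # hit
  → r_3 = 4.0992
beam 4: φ=270°, α=150°
  direction (-0.8660, 0.5000); cell (2,1); t to first gridline: x 0.4388, y 1.1000 (then +1.1547 / +2.0000)
    (1,1) via x @ 0.4388
    (1,2) via y @ 1.1000
    (0,2) via x @ 1.5935  # hit
  → r_4 = 1.5935

ranges = [0.5196, 0.9000, 4.0992, 1.5935]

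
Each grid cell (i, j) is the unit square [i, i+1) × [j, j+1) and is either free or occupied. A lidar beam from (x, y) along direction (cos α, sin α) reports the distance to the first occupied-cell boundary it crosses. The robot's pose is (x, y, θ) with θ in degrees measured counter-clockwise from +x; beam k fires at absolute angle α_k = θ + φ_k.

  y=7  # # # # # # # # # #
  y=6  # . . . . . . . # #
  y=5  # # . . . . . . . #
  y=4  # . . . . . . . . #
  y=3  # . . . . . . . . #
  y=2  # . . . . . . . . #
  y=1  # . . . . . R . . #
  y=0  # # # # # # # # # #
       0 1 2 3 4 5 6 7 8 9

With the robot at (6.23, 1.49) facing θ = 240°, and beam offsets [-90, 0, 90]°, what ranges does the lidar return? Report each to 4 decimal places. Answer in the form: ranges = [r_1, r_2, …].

beam 1: φ=-90°, α=150°
  d=(-0.8660,0.5000)  start (6,1)  tX=0.2656 tY=1.0200  stride 1/|dx|=1.1547 1/|dy|=2.0000
    cross x-line → (5,1), t=0.2656
    cross y-line → (5,2), t=1.0200
    cross x-line → (4,2), t=1.4203
    cross x-line → (3,2), t=2.5750
    cross y-line → (3,3), t=3.0200
    cross x-line → (2,3), t=3.7297
    cross x-line → (1,3), t=4.8844
    cross y-line → (1,4), t=5.0200
    cross x-line → (0,4), t=6.0391 (wall)
  → r_1 = 6.0391
beam 2: φ=0°, α=240°
  d=(-0.5000,-0.8660)  start (6,1)  tX=0.4600 tY=0.5658  stride 1/|dx|=2.0000 1/|dy|=1.1547
    cross x-line → (5,1), t=0.4600
    cross y-line → (5,0), t=0.5658 (wall)
  → r_2 = 0.5658
beam 3: φ=90°, α=330°
  d=(0.8660,-0.5000)  start (6,1)  tX=0.8891 tY=0.9800  stride 1/|dx|=1.1547 1/|dy|=2.0000
    cross x-line → (7,1), t=0.8891
    cross y-line → (7,0), t=0.9800 (wall)
  → r_3 = 0.9800

ranges = [6.0391, 0.5658, 0.9800]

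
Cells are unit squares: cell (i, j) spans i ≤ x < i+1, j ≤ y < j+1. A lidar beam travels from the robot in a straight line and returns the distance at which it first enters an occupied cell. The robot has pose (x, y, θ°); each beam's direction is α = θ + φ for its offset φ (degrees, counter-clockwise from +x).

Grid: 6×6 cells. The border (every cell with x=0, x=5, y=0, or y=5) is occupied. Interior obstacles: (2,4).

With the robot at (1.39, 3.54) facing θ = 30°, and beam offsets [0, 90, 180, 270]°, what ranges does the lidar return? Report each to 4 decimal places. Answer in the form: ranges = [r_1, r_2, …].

ranges = [0.9200, 0.7800, 0.4503, 2.9329]

beam 1: φ=0°, α=30°
  d=(0.8660,0.5000)  start (1,3)  tX=0.7044 tY=0.9200  stride 1/|dx|=1.1547 1/|dy|=2.0000
    cross x-line → (2,3), t=0.7044
    cross y-line → (2,4), t=0.9200 (wall)
  → r_1 = 0.9200
beam 2: φ=90°, α=120°
  d=(-0.5000,0.8660)  start (1,3)  tX=0.7800 tY=0.5312  stride 1/|dx|=2.0000 1/|dy|=1.1547
    cross y-line → (1,4), t=0.5312
    cross x-line → (0,4), t=0.7800 (wall)
  → r_2 = 0.7800
beam 3: φ=180°, α=210°
  d=(-0.8660,-0.5000)  start (1,3)  tX=0.4503 tY=1.0800  stride 1/|dx|=1.1547 1/|dy|=2.0000
    cross x-line → (0,3), t=0.4503 (wall)
  → r_3 = 0.4503
beam 4: φ=270°, α=300°
  d=(0.5000,-0.8660)  start (1,3)  tX=1.2200 tY=0.6235  stride 1/|dx|=2.0000 1/|dy|=1.1547
    cross y-line → (1,2), t=0.6235
    cross x-line → (2,2), t=1.2200
    cross y-line → (2,1), t=1.7782
    cross y-line → (2,0), t=2.9329 (wall)
  → r_4 = 2.9329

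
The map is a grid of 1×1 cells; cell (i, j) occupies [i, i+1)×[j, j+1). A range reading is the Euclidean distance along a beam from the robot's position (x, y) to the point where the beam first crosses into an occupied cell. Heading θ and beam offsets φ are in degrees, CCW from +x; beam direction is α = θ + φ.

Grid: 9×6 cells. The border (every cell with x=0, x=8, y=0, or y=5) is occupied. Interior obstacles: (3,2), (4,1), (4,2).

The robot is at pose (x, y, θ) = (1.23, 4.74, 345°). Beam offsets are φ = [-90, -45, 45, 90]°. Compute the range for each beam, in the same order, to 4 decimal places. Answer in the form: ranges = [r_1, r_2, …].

beam 1: φ=-90°, α=255°
  direction (-0.2588, -0.9659); cell (1,4); t to first gridline: x 0.8887, y 0.7661 (then +3.8637 / +1.0353)
    (1,3) via y @ 0.7661
    (0,3) via x @ 0.8887  # hit
  → r_1 = 0.8887
beam 2: φ=-45°, α=300°
  direction (0.5000, -0.8660); cell (1,4); t to first gridline: x 1.5400, y 0.8545 (then +2.0000 / +1.1547)
    (1,3) via y @ 0.8545
    (2,3) via x @ 1.5400
    (2,2) via y @ 2.0092
    (2,1) via y @ 3.1639
    (3,1) via x @ 3.5400
    (3,0) via y @ 4.3186  # hit
  → r_2 = 4.3186
beam 3: φ=45°, α=30°
  direction (0.8660, 0.5000); cell (1,4); t to first gridline: x 0.8891, y 0.5200 (then +1.1547 / +2.0000)
    (1,5) via y @ 0.5200  # hit
  → r_3 = 0.5200
beam 4: φ=90°, α=75°
  direction (0.2588, 0.9659); cell (1,4); t to first gridline: x 2.9751, y 0.2692 (then +3.8637 / +1.0353)
    (1,5) via y @ 0.2692  # hit
  → r_4 = 0.2692

ranges = [0.8887, 4.3186, 0.5200, 0.2692]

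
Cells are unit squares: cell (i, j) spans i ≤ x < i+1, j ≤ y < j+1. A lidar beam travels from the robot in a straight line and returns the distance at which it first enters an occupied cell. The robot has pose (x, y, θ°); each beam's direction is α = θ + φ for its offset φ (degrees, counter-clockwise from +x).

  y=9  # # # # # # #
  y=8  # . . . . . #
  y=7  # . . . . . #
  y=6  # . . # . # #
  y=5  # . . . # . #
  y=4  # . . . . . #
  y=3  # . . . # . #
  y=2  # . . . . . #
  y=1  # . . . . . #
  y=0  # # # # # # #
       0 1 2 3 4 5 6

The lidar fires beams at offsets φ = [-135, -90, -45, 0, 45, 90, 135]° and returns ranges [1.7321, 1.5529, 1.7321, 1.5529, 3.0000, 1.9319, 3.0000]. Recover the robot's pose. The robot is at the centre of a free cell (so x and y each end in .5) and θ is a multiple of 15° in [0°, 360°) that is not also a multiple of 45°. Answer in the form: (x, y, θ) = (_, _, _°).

Candidates: 36 free-cell centres × 16 headings = 576 poses. Raycast each; keep the one whose scan matches to 4 dp.
  (3.5, 1.5, 345°): beam 1 = 1.0000 ≠ 1.7321 ✗
  (1.5, 3.5, 120°): beam 1 = 4.6587 ≠ 1.7321 ✗
  (1.5, 2.5, 30°): beam 1 = 1.5529 ≠ 1.7321 ✗
  (2.5, 8.5, 195°): beam 1 = 0.5774 ≠ 1.7321 ✗
  (2.5, 3.5, 345°): beam 2 = 2.5882 ≠ 1.5529 ✗
  …
  (2.5, 2.5, 285°): r_1=1.7321, r_2=1.5529, r_3=1.7321, r_4=1.5529, r_5=3.0000, r_6=1.9319, r_7=3.0000 — all match ✓
No second candidate reproduces the full scan.

(x, y, θ) = (2.5, 2.5, 285°)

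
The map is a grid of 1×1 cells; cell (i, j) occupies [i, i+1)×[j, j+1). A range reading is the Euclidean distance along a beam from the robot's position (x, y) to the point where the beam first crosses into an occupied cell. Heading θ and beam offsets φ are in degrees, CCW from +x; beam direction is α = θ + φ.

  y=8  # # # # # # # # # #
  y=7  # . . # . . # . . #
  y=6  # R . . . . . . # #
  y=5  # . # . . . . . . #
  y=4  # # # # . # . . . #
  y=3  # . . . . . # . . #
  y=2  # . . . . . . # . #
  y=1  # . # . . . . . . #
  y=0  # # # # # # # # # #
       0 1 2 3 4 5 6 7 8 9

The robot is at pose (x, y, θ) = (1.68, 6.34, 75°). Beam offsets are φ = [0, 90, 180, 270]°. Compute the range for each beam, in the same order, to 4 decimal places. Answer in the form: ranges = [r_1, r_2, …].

ranges = [1.7186, 0.7040, 1.3873, 1.3137]

beam 1: φ=0°, α=75°
  cosα=0.2588 sinα=0.9659 | (1,6) | tMaxX 1.2364 tMaxY 0.6833 | tΔX 3.8637 tΔY 1.0353
    t=0.6833 [y] (1,7)
    t=1.2364 [x] (2,7)
    t=1.7186 [y] (2,8) — stop
  → r_1 = 1.7186
beam 2: φ=90°, α=165°
  cosα=-0.9659 sinα=0.2588 | (1,6) | tMaxX 0.7040 tMaxY 2.5500 | tΔX 1.0353 tΔY 3.8637
    t=0.7040 [x] (0,6) — stop
  → r_2 = 0.7040
beam 3: φ=180°, α=255°
  cosα=-0.2588 sinα=-0.9659 | (1,6) | tMaxX 2.6273 tMaxY 0.3520 | tΔX 3.8637 tΔY 1.0353
    t=0.3520 [y] (1,5)
    t=1.3873 [y] (1,4) — stop
  → r_3 = 1.3873
beam 4: φ=270°, α=345°
  cosα=0.9659 sinα=-0.2588 | (1,6) | tMaxX 0.3313 tMaxY 1.3137 | tΔX 1.0353 tΔY 3.8637
    t=0.3313 [x] (2,6)
    t=1.3137 [y] (2,5) — stop
  → r_4 = 1.3137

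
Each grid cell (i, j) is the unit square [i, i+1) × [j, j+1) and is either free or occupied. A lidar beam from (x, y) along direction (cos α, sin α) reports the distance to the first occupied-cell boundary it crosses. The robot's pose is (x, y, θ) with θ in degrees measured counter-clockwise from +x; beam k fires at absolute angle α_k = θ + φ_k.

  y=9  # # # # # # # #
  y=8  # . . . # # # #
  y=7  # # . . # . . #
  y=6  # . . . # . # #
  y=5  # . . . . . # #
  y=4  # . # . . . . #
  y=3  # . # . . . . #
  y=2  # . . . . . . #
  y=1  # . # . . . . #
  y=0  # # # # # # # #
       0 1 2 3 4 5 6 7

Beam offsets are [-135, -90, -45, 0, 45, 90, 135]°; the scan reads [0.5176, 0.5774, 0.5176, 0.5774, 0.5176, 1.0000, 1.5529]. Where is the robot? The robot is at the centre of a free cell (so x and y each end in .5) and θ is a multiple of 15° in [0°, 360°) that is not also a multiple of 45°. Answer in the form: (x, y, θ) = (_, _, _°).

(x, y, θ) = (6.5, 7.5, 60°)

Candidates: 37 free-cell centres × 16 headings = 592 poses. Raycast each; keep the one whose scan matches to 4 dp.
  (3.5, 8.5, 195°): beam 1 = 0.5774 ≠ 0.5176 ✗
  (4.5, 3.5, 165°): beam 1 = 2.8868 ≠ 0.5176 ✗
  (2.5, 2.5, 15°): beam 1 = 0.5774 ≠ 0.5176 ✗
  (5.5, 2.5, 75°): beam 1 = 1.7321 ≠ 0.5176 ✗
  (6.5, 1.5, 15°): beam 1 = 0.5774 ≠ 0.5176 ✗
  …
  (6.5, 7.5, 60°): r_1=0.5176, r_2=0.5774, r_3=0.5176, r_4=0.5774, r_5=0.5176, r_6=1.0000, r_7=1.5529 — all match ✓
No second candidate reproduces the full scan.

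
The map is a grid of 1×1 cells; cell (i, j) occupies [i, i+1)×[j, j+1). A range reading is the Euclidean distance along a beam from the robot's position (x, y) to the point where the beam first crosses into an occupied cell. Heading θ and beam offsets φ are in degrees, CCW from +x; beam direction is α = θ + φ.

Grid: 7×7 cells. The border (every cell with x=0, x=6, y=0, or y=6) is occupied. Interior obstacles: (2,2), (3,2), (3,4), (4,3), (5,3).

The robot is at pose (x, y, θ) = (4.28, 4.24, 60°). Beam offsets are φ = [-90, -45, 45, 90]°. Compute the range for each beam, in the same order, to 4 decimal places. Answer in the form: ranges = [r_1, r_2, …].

ranges = [0.4800, 1.7807, 1.8221, 0.3233]

beam 1: φ=-90°, α=330°
  direction (0.8660, -0.5000); cell (4,4); t to first gridline: x 0.8314, y 0.4800 (then +1.1547 / +2.0000)
    (4,3) via y @ 0.4800  # hit
  → r_1 = 0.4800
beam 2: φ=-45°, α=15°
  direction (0.9659, 0.2588); cell (4,4); t to first gridline: x 0.7454, y 2.9364 (then +1.0353 / +3.8637)
    (5,4) via x @ 0.7454
    (6,4) via x @ 1.7807  # hit
  → r_2 = 1.7807
beam 3: φ=45°, α=105°
  direction (-0.2588, 0.9659); cell (4,4); t to first gridline: x 1.0818, y 0.7868 (then +3.8637 / +1.0353)
    (4,5) via y @ 0.7868
    (3,5) via x @ 1.0818
    (3,6) via y @ 1.8221  # hit
  → r_3 = 1.8221
beam 4: φ=90°, α=150°
  direction (-0.8660, 0.5000); cell (4,4); t to first gridline: x 0.3233, y 1.5200 (then +1.1547 / +2.0000)
    (3,4) via x @ 0.3233  # hit
  → r_4 = 0.3233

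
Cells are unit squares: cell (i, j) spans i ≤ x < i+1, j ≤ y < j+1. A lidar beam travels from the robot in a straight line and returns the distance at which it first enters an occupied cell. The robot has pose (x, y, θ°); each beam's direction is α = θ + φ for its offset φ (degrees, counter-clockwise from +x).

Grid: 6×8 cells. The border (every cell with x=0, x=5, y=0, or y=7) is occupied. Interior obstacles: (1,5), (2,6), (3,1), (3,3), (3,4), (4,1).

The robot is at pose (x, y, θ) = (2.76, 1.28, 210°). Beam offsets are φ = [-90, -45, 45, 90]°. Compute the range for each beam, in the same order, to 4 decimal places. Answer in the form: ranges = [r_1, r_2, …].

beam 1: φ=-90°, α=120°
  direction (-0.5000, 0.8660); cell (2,1); t to first gridline: x 1.5200, y 0.8314 (then +2.0000 / +1.1547)
    (2,2) via y @ 0.8314
    (1,2) via x @ 1.5200
    (1,3) via y @ 1.9861
    (1,4) via y @ 3.1408
    (0,4) via x @ 3.5200  # hit
  → r_1 = 3.5200
beam 2: φ=-45°, α=165°
  direction (-0.9659, 0.2588); cell (2,1); t to first gridline: x 0.7868, y 2.7819 (then +1.0353 / +3.8637)
    (1,1) via x @ 0.7868
    (0,1) via x @ 1.8221  # hit
  → r_2 = 1.8221
beam 3: φ=45°, α=255°
  direction (-0.2588, -0.9659); cell (2,1); t to first gridline: x 2.9364, y 0.2899 (then +3.8637 / +1.0353)
    (2,0) via y @ 0.2899  # hit
  → r_3 = 0.2899
beam 4: φ=90°, α=300°
  direction (0.5000, -0.8660); cell (2,1); t to first gridline: x 0.4800, y 0.3233 (then +2.0000 / +1.1547)
    (2,0) via y @ 0.3233  # hit
  → r_4 = 0.3233

ranges = [3.5200, 1.8221, 0.2899, 0.3233]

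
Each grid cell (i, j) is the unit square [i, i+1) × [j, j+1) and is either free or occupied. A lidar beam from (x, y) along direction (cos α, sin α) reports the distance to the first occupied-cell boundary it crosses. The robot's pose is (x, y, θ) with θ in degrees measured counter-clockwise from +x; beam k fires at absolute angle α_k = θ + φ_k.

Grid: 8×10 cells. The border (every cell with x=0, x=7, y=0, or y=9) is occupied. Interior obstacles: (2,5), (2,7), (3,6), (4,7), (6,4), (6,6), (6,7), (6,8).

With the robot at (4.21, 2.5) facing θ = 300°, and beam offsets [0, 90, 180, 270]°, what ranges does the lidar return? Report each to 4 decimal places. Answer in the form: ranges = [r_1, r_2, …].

ranges = [1.7321, 3.0000, 2.8868, 3.0000]

beam 1: φ=0°, α=300°
  cosα=0.5000 sinα=-0.8660 | (4,2) | tMaxX 1.5800 tMaxY 0.5774 | tΔX 2.0000 tΔY 1.1547
    t=0.5774 [y] (4,1)
    t=1.5800 [x] (5,1)
    t=1.7321 [y] (5,0) — stop
  → r_1 = 1.7321
beam 2: φ=90°, α=30°
  cosα=0.8660 sinα=0.5000 | (4,2) | tMaxX 0.9122 tMaxY 1.0000 | tΔX 1.1547 tΔY 2.0000
    t=0.9122 [x] (5,2)
    t=1.0000 [y] (5,3)
    t=2.0669 [x] (6,3)
    t=3.0000 [y] (6,4) — stop
  → r_2 = 3.0000
beam 3: φ=180°, α=120°
  cosα=-0.5000 sinα=0.8660 | (4,2) | tMaxX 0.4200 tMaxY 0.5774 | tΔX 2.0000 tΔY 1.1547
    t=0.4200 [x] (3,2)
    t=0.5774 [y] (3,3)
    t=1.7321 [y] (3,4)
    t=2.4200 [x] (2,4)
    t=2.8868 [y] (2,5) — stop
  → r_3 = 2.8868
beam 4: φ=270°, α=210°
  cosα=-0.8660 sinα=-0.5000 | (4,2) | tMaxX 0.2425 tMaxY 1.0000 | tΔX 1.1547 tΔY 2.0000
    t=0.2425 [x] (3,2)
    t=1.0000 [y] (3,1)
    t=1.3972 [x] (2,1)
    t=2.5519 [x] (1,1)
    t=3.0000 [y] (1,0) — stop
  → r_4 = 3.0000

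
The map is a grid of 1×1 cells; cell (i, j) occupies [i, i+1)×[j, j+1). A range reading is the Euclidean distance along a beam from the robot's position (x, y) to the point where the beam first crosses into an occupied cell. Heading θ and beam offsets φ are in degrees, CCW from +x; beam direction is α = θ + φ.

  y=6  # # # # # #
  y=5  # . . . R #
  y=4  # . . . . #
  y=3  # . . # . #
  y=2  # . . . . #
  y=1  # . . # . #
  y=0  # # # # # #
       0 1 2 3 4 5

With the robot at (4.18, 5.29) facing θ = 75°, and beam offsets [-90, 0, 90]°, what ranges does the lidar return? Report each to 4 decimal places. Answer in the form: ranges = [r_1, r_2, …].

ranges = [0.8489, 0.7350, 2.7432]

beam 1: φ=-90°, α=345°
  direction (0.9659, -0.2588); cell (4,5); t to first gridline: x 0.8489, y 1.1205 (then +1.0353 / +3.8637)
    (5,5) via x @ 0.8489  # hit
  → r_1 = 0.8489
beam 2: φ=0°, α=75°
  direction (0.2588, 0.9659); cell (4,5); t to first gridline: x 3.1682, y 0.7350 (then +3.8637 / +1.0353)
    (4,6) via y @ 0.7350  # hit
  → r_2 = 0.7350
beam 3: φ=90°, α=165°
  direction (-0.9659, 0.2588); cell (4,5); t to first gridline: x 0.1863, y 2.7432 (then +1.0353 / +3.8637)
    (3,5) via x @ 0.1863
    (2,5) via x @ 1.2216
    (1,5) via x @ 2.2569
    (1,6) via y @ 2.7432  # hit
  → r_3 = 2.7432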